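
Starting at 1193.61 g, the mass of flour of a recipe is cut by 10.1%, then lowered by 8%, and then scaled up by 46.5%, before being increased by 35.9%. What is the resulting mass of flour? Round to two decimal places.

Each change multiplies by a factor: 0.899 × 0.92 × 1.465 × 1.359 = 1.6466625198.
1193.61 × 1.6466625198 = 1965.472850258478 ≈ 1965.47.

1965.47 g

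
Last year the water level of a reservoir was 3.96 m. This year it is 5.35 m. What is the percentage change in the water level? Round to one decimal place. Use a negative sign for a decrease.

35.1%

Change: 5.35 − 3.96 = 1.39.
Relative to the original: 1.39 ÷ 3.96 ≈ 35.1%.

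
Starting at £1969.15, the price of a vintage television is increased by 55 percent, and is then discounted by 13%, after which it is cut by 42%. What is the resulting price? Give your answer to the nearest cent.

Each change multiplies by a factor: 1.55 × 0.87 × 0.58 = 0.78213.
£1969.15 × 0.78213 = £1540.1312895 ≈ £1540.13.

£1540.13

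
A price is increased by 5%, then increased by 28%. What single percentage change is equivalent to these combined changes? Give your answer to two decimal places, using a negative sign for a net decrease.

A 5% increase multiplies by 1.05.
Then a 28% increase: 1.05 × 1.28 = 1.344.
Overall factor 1.344, i.e. 34.40%.

34.40%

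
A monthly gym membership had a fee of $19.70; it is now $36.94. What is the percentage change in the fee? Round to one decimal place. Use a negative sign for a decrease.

Change: $36.94 − $19.70 = $17.24.
Relative to the original: $17.24 ÷ $19.70 ≈ 87.5%.

87.5%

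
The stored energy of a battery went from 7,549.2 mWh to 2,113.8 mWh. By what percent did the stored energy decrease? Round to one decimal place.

72.0%

Change: 2,113.8 − 7,549.2 = -5,435.4.
Relative to the original: -5,435.4 ÷ 7,549.2 ≈ -72.0%.
So the stored energy decreased by 72.0%.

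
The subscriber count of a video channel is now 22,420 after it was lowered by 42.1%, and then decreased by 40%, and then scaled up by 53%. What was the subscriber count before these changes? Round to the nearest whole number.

42,181

The overall multiplier applied was 0.579 × 0.6 × 1.53 = 0.531522.
So the original subscriber count was 22,420 ÷ 0.531522 ≈ 42,181.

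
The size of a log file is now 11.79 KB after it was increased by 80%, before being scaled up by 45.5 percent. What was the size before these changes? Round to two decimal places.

The overall multiplier applied was 1.8 × 1.455 = 2.619.
So the original size was 11.79 ÷ 2.619 ≈ 4.50 KB.

4.50 KB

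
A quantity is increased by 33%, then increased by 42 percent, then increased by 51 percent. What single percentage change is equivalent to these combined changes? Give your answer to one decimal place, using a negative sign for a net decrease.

The combined multiplier is 1.33 × 1.42 × 1.51 = 2.851786.
That corresponds to an increase of 185.2%.

185.2%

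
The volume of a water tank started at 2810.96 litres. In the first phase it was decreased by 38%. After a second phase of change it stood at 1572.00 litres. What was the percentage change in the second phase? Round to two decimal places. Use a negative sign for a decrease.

After the first phase: 2810.96 × 0.62 = 1742.7952.
Second-phase multiplier: 1572.00 ÷ 1742.7952 ≈ 0.901999.
That is a change of -9.80%.

-9.80%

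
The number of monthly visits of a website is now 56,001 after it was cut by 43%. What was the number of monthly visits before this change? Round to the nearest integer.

98,247

The overall multiplier applied was 0.57.
So the original number of monthly visits was 56,001 ÷ 0.57 ≈ 98,247.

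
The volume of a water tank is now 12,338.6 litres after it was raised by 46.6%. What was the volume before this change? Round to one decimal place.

The overall multiplier applied was 1.466.
So the original volume was 12,338.6 ÷ 1.466 ≈ 8,416.5 litres.

8,416.5 litres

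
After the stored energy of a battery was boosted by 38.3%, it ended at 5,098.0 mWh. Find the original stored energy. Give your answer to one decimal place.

The overall multiplier applied was 1.383.
So the original stored energy was 5,098.0 ÷ 1.383 ≈ 3,686.2 mWh.

3,686.2 mWh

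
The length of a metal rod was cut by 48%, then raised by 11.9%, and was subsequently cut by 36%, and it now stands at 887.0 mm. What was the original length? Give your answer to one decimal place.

Undoing the 36% decrease: 887.0 ÷ 0.64 = 1385.9375.
Undoing the 11.9% increase: 1385.9375 ÷ 1.119 ≈ 1238.550045.
Undoing the 48% decrease: 1238.550045 ÷ 0.52 ≈ 2,381.8 mm.

2,381.8 mm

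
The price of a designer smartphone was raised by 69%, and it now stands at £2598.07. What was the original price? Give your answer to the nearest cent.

£1537.32

The overall multiplier applied was 1.69.
So the original price was £2598.07 ÷ 1.69 ≈ £1537.32.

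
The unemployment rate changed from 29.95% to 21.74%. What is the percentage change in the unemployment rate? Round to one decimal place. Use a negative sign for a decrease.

-27.4%

The change is 21.74 − 29.95 = -8.21 percentage points.
Relative to the original 29.95%, that is -8.21 ÷ 29.95 ≈ -27.4%.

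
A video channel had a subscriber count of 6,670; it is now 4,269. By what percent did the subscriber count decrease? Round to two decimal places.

36.00%

Change: 4,269 − 6,670 = -2,401.
Relative to the original: -2,401 ÷ 6,670 ≈ -36.00%.
So the subscriber count decreased by 36.00%.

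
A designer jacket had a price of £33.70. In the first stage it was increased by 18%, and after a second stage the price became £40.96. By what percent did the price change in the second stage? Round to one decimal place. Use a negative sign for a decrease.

3.0%

After the first stage: £33.70 × 1.18 = £39.766.
Second-stage multiplier: £40.96 ÷ £39.766 ≈ 1.03003.
That is a change of 3.0%.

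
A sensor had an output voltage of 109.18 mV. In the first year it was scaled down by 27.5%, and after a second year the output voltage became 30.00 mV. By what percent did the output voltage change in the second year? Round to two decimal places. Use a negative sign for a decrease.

After the first year: 109.18 × 0.725 = 79.1555.
Second-year multiplier: 30.00 ÷ 79.1555 ≈ 0.379001.
That is a change of -62.10%.

-62.10%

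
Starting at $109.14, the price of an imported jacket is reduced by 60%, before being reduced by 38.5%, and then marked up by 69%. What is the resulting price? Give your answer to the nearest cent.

$45.37

Each change multiplies by a factor: 0.4 × 0.615 × 1.69 = 0.41574.
$109.14 × 0.41574 = $45.3738636 ≈ $45.37.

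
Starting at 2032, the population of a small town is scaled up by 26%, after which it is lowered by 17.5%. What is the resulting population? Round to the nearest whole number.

26% increase: 2032 × 1.26 = 2560.32.
After the 17.5% decrease: 2560.32 × 0.825 = 2112.264 ≈ 2112.

2112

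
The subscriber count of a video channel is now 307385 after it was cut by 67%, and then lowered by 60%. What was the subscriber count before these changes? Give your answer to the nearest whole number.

The overall multiplier applied was 0.33 × 0.4 = 0.132.
So the original subscriber count was 307385 ÷ 0.132 ≈ 2328674.

2328674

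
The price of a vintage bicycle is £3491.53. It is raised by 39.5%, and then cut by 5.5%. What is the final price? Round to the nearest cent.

£4602.80

After the 39.5% increase: £3491.53 × 1.395 = £4870.68435.
After the 5.5% decrease: £4870.68435 × 0.945 = £4602.79671075 ≈ £4602.80.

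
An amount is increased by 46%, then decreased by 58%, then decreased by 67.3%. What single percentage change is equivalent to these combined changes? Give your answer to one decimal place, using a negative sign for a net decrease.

The combined multiplier is 1.46 × 0.42 × 0.327 = 0.2005164.
That corresponds to a decrease of 79.9%.

-79.9%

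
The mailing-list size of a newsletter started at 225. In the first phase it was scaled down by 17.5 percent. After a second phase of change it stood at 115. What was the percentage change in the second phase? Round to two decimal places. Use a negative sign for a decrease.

-38.05%

After the first phase: 225 × 0.825 = 185.625.
Second-phase multiplier: 115 ÷ 185.625 ≈ 0.619529.
That is a change of -38.05%.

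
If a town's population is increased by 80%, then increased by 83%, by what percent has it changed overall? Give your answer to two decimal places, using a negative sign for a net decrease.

229.40%

An 80% increase multiplies by 1.8.
Then an 83% increase: 1.8 × 1.83 = 3.294.
Overall factor 3.294, i.e. 229.40%.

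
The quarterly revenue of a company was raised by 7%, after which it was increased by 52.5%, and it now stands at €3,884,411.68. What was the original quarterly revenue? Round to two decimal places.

The overall multiplier applied was 1.07 × 1.525 = 1.63175.
So the original quarterly revenue was €3,884,411.68 ÷ 1.63175 ≈ €2,380,518.88.

€2,380,518.88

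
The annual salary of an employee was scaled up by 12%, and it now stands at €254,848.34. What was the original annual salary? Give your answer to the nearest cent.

€227,543.16

The overall multiplier applied was 1.12.
So the original annual salary was €254,848.34 ÷ 1.12 ≈ €227,543.16.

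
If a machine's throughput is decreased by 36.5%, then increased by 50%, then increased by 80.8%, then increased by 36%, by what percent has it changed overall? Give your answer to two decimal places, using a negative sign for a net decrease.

134.21%

The combined multiplier is 0.635 × 1.5 × 1.808 × 1.36 = 2.3420832.
That corresponds to an increase of 134.21%.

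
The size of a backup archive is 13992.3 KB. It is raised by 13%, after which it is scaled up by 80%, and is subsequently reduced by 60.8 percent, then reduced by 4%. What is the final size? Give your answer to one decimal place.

10710.2 KB

13% increase: 13992.3 × 1.13 = 15811.299.
Apply the 80% increase: 15811.299 × 1.8 = 28460.3382.
Apply the 60.8% decrease: 28460.3382 × 0.392 = 11156.4525744.
After the 4% decrease: 11156.4525744 × 0.96 = 10710.194471424 ≈ 10710.2.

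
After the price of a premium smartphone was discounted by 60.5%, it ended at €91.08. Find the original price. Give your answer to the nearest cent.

The overall multiplier applied was 0.395.
So the original price was €91.08 ÷ 0.395 ≈ €230.58.

€230.58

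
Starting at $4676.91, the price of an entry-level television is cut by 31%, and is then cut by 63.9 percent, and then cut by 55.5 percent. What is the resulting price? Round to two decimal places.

31% decrease: $4676.91 × 0.69 = $3227.0679.
After the 63.9% decrease: $3227.0679 × 0.361 = $1164.9715119.
Apply the 55.5% decrease: $1164.9715119 × 0.445 = $518.4123227955 ≈ $518.41.

$518.41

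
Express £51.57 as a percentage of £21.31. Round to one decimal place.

242.0%

£51.57 ÷ £21.31 ≈ 242.0%.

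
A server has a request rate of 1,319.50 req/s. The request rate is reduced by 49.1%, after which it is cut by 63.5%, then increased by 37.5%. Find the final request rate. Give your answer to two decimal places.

337.07 req/s

49.1% decrease: 1,319.50 × 0.509 = 671.6255.
After the 63.5% decrease: 671.6255 × 0.365 = 245.1433075.
Apply the 37.5% increase: 245.1433075 × 1.375 = 337.0720478125 ≈ 337.07.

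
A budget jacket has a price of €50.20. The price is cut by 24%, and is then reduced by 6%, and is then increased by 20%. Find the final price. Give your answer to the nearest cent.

Each change multiplies by a factor: 0.76 × 0.94 × 1.2 = 0.85728.
€50.20 × 0.85728 = €43.035456 ≈ €43.04.

€43.04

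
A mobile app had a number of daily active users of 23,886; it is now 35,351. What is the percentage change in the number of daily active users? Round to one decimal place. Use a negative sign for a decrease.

Change: 35,351 − 23,886 = 11,465.
Relative to the original: 11,465 ÷ 23,886 ≈ 48.0%.

48.0%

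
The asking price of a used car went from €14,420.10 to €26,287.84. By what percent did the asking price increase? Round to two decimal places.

Change: €26,287.84 − €14,420.10 = €11,867.74.
Relative to the original: €11,867.74 ÷ €14,420.10 ≈ 82.30%.
So the asking price increased by 82.30%.

82.30%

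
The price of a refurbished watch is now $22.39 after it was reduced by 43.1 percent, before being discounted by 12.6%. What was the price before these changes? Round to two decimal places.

Undoing the 12.6% decrease: $22.39 ÷ 0.874 ≈ $25.617849.
Undoing the 43.1% decrease: $25.617849 ÷ 0.569 ≈ $45.02.

$45.02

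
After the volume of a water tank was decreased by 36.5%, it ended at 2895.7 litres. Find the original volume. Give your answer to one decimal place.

4560.2 litres

The overall multiplier applied was 0.635.
So the original volume was 2895.7 ÷ 0.635 ≈ 4560.2 litres.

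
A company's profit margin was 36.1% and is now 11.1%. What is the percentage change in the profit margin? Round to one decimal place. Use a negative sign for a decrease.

-69.3%

The change is 11.1 − 36.1 = -25.0 percentage points.
Relative to the original 36.1%, that is -25.0 ÷ 36.1 ≈ -69.3%.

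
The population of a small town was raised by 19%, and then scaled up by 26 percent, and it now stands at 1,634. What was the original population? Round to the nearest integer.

1,090

Undoing the 26% increase: 1,634 ÷ 1.26 ≈ 1296.825397.
Undoing the 19% increase: 1296.825397 ÷ 1.19 ≈ 1,090.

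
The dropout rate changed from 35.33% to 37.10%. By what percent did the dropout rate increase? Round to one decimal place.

5.0%

The change is 37.10 − 35.33 = 1.77 percentage points.
Relative to the original 35.33%, that is 1.77 ÷ 35.33 ≈ 5.0%.
So the dropout rate rose by 5.0%.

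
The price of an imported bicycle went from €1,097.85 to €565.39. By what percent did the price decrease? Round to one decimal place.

48.5%

Change: €565.39 − €1,097.85 = -€532.46.
Relative to the original: -€532.46 ÷ €1,097.85 ≈ -48.5%.
So the price decreased by 48.5%.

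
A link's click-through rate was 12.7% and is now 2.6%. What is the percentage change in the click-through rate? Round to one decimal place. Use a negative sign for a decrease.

The change is 2.6 − 12.7 = -10.1 percentage points.
Relative to the original 12.7%, that is -10.1 ÷ 12.7 ≈ -79.5%.

-79.5%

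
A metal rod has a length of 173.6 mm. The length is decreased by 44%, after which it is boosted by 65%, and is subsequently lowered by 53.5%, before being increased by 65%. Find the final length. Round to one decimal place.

Each change multiplies by a factor: 0.56 × 1.65 × 0.465 × 1.65 = 0.708939.
173.6 × 0.708939 = 123.0718104 ≈ 123.1.

123.1 mm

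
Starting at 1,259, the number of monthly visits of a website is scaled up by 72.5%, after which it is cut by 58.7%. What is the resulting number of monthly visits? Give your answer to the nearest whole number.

897

Each change multiplies by a factor: 1.725 × 0.413 = 0.712425.
1,259 × 0.712425 = 896.943075 ≈ 897.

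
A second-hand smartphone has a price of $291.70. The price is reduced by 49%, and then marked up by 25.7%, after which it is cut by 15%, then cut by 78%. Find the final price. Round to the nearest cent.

49% decrease: $291.70 × 0.51 = $148.767.
After the 25.7% increase: $148.767 × 1.257 = $187.000119.
After the 15% decrease: $187.000119 × 0.85 = $158.95010115.
78% decrease: $158.95010115 × 0.22 = $34.969022253 ≈ $34.97.

$34.97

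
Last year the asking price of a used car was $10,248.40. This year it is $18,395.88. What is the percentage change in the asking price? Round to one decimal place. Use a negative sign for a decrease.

Change: $18,395.88 − $10,248.40 = $8,147.48.
Relative to the original: $8,147.48 ÷ $10,248.40 ≈ 79.5%.

79.5%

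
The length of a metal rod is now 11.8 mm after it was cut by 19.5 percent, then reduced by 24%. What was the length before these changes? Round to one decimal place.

19.3 mm

The overall multiplier applied was 0.805 × 0.76 = 0.6118.
So the original length was 11.8 ÷ 0.6118 ≈ 19.3 mm.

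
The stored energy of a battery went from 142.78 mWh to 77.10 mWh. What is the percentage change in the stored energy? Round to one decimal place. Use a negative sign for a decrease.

-46.0%

Change: 77.10 − 142.78 = -65.68.
Relative to the original: -65.68 ÷ 142.78 ≈ -46.0%.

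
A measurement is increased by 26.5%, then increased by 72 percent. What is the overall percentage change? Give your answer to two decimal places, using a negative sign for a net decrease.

A 26.5% increase multiplies by 1.265.
Then a 72% increase: 1.265 × 1.72 = 2.1758.
Overall factor 2.1758, i.e. 117.58%.

117.58%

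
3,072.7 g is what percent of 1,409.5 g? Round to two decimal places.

3,072.7 g ÷ 1,409.5 g ≈ 218.00%.

218.00%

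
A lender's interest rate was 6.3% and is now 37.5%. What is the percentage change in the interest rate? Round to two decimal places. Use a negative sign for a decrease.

The change is 37.5 − 6.3 = 31.2 percentage points.
Relative to the original 6.3%, that is 31.2 ÷ 6.3 ≈ 495.24%.

495.24%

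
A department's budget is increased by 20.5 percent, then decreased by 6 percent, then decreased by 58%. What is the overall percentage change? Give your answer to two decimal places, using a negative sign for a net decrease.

The combined multiplier is 1.205 × 0.94 × 0.42 = 0.475734.
That corresponds to a decrease of 52.43%.

-52.43%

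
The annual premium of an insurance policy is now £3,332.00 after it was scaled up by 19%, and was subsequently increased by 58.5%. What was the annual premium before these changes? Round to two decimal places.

£1,766.56

Undoing the 58.5% increase: £3,332.00 ÷ 1.585 ≈ £2102.208202.
Undoing the 19% increase: £2102.208202 ÷ 1.19 ≈ £1,766.56.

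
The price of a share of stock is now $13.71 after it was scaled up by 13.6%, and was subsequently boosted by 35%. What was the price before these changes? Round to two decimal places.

Undoing the 35% increase: $13.71 ÷ 1.35 ≈ $10.155556.
Undoing the 13.6% increase: $10.155556 ÷ 1.136 ≈ $8.94.

$8.94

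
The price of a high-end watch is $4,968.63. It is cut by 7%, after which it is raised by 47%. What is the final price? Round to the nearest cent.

$6,792.61

Each change multiplies by a factor: 0.93 × 1.47 = 1.3671.
$4,968.63 × 1.3671 = $6792.614073 ≈ $6,792.61.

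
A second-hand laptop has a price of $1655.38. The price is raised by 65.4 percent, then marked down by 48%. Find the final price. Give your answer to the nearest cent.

$1423.76

Apply the 65.4% increase: $1655.38 × 1.654 = $2737.99852.
48% decrease: $2737.99852 × 0.52 = $1423.7592304 ≈ $1423.76.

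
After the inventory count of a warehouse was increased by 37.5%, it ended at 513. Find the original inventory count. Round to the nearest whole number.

373

The overall multiplier applied was 1.375.
So the original inventory count was 513 ÷ 1.375 ≈ 373.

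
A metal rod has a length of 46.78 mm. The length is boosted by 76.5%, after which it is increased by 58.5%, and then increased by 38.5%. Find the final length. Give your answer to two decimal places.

181.25 mm

Apply the 76.5% increase: 46.78 × 1.765 = 82.5667.
58.5% increase: 82.5667 × 1.585 = 130.8682195.
38.5% increase: 130.8682195 × 1.385 = 181.2524840075 ≈ 181.25.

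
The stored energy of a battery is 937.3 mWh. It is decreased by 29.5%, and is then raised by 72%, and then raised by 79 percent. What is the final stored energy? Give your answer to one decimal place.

29.5% decrease: 937.3 × 0.705 = 660.7965.
After the 72% increase: 660.7965 × 1.72 = 1136.56998.
79% increase: 1136.56998 × 1.79 = 2034.4602642 ≈ 2034.5.

2034.5 mWh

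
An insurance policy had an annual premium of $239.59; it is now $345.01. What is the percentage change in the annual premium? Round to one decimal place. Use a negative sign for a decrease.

Change: $345.01 − $239.59 = $105.42.
Relative to the original: $105.42 ÷ $239.59 ≈ 44.0%.

44.0%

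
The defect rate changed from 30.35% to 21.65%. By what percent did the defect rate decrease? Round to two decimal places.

28.67%

The change is 21.65 − 30.35 = -8.70 percentage points.
Relative to the original 30.35%, that is -8.70 ÷ 30.35 ≈ -28.67%.
So the defect rate fell by 28.67%.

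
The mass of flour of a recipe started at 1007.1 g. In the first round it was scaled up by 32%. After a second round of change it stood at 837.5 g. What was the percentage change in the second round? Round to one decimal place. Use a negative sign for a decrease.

-37.0%

After the first round: 1007.1 × 1.32 = 1329.372.
Second-round multiplier: 837.5 ÷ 1329.372 ≈ 0.63.
That is a change of -37.0%.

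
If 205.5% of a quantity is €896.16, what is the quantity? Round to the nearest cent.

€436.09

€896.16 ÷ 2.055 ≈ €436.09.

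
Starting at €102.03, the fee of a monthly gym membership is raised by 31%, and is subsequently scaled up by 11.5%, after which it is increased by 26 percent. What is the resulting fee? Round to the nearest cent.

€187.78

After the 31% increase: €102.03 × 1.31 = €133.6593.
After the 11.5% increase: €133.6593 × 1.115 = €149.0301195.
After the 26% increase: €149.0301195 × 1.26 = €187.77795057 ≈ €187.78.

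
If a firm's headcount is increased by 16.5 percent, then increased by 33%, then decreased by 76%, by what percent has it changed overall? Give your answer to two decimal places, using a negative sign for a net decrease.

-62.81%

A 16.5% increase multiplies by 1.165.
Then a 33% increase: 1.165 × 1.33 = 1.54945.
Then a 76% decrease: 1.54945 × 0.24 = 0.371868.
Overall factor 0.371868, i.e. -62.81%.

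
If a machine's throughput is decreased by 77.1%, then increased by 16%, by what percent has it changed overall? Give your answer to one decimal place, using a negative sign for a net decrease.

-73.4%

The combined multiplier is 0.229 × 1.16 = 0.26564.
That corresponds to a decrease of 73.4%.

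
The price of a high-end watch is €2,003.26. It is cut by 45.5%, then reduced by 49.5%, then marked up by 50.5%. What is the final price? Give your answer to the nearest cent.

After the 45.5% decrease: €2,003.26 × 0.545 = €1091.7767.
Apply the 49.5% decrease: €1091.7767 × 0.505 = €551.3472335.
50.5% increase: €551.3472335 × 1.505 = €829.7775864175 ≈ €829.78.

€829.78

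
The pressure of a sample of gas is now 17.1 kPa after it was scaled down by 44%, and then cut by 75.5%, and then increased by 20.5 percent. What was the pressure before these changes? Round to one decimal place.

Undoing the 20.5% increase: 17.1 ÷ 1.205 ≈ 14.190871.
Undoing the 75.5% decrease: 14.190871 ÷ 0.245 ≈ 57.921922.
Undoing the 44% decrease: 57.921922 ÷ 0.56 ≈ 103.4 kPa.

103.4 kPa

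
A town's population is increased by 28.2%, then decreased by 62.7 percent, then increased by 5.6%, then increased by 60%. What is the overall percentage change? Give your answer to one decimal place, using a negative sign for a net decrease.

-19.2%

A 28.2% increase multiplies by 1.282.
Then a 62.7% decrease: 1.282 × 0.373 = 0.478186.
Then a 5.6% increase: 0.478186 × 1.056 = 0.504964416.
Then a 60% increase: 0.504964416 × 1.6 = 0.8079430656.
Overall factor 0.8079430656, i.e. -19.2%.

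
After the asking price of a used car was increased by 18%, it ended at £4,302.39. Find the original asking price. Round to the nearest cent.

The overall multiplier applied was 1.18.
So the original asking price was £4,302.39 ÷ 1.18 ≈ £3,646.09.

£3,646.09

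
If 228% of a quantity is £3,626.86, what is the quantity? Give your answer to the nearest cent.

£1,590.73

£3,626.86 ÷ 2.28 ≈ £1,590.73.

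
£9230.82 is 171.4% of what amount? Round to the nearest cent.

£9230.82 ÷ 1.714 ≈ £5385.54.

£5385.54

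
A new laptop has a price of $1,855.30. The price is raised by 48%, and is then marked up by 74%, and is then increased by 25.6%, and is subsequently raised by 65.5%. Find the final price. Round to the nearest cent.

Each change multiplies by a factor: 1.48 × 1.74 × 1.256 × 1.655 = 5.353016736.
$1,855.30 × 5.353016736 = $9931.4519503008 ≈ $9,931.45.

$9,931.45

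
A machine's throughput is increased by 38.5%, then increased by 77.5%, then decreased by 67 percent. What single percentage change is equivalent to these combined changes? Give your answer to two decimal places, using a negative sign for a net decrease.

-18.87%

The combined multiplier is 1.385 × 1.775 × 0.33 = 0.81126375.
That corresponds to a decrease of 18.87%.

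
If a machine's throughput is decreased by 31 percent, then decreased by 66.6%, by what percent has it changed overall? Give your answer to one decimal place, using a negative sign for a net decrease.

The combined multiplier is 0.69 × 0.334 = 0.23046.
That corresponds to a decrease of 77.0%.

-77.0%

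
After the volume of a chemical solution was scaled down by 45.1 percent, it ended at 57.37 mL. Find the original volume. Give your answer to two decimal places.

The overall multiplier applied was 0.549.
So the original volume was 57.37 ÷ 0.549 ≈ 104.50 mL.

104.50 mL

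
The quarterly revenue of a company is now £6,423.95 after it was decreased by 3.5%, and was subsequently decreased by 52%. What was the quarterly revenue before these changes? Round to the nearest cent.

Undoing the 52% decrease: £6,423.95 ÷ 0.48 ≈ £13383.229167.
Undoing the 3.5% decrease: £13383.229167 ÷ 0.965 ≈ £13,868.63.

£13,868.63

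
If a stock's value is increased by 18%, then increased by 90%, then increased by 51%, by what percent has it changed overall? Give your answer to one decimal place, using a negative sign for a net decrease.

238.5%

The combined multiplier is 1.18 × 1.9 × 1.51 = 3.38542.
That corresponds to an increase of 238.5%.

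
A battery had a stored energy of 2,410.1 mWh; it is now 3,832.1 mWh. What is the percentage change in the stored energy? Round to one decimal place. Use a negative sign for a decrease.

59.0%

Change: 3,832.1 − 2,410.1 = 1,422.0.
Relative to the original: 1,422.0 ÷ 2,410.1 ≈ 59.0%.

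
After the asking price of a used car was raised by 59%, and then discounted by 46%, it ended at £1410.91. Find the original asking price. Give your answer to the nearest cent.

The overall multiplier applied was 1.59 × 0.54 = 0.8586.
So the original asking price was £1410.91 ÷ 0.8586 ≈ £1643.27.

£1643.27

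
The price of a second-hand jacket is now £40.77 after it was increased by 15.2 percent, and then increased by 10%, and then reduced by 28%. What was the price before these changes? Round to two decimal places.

Undoing the 28% decrease: £40.77 ÷ 0.72 = £56.625.
Undoing the 10% increase: £56.625 ÷ 1.1 ≈ £51.477273.
Undoing the 15.2% increase: £51.477273 ÷ 1.152 ≈ £44.69.

£44.69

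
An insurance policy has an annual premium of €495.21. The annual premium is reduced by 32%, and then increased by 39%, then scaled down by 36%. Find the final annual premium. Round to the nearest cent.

€299.57

After the 32% decrease: €495.21 × 0.68 = €336.7428.
Apply the 39% increase: €336.7428 × 1.39 = €468.072492.
After the 36% decrease: €468.072492 × 0.64 = €299.56639488 ≈ €299.57.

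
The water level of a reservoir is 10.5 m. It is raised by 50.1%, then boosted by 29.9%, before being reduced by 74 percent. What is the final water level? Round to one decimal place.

Each change multiplies by a factor: 1.501 × 1.299 × 0.26 = 0.50694774.
10.5 × 0.50694774 = 5.32295127 ≈ 5.3.

5.3 m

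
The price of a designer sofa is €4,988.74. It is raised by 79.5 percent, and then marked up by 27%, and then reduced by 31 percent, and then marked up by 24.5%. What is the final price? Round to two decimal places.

Each change multiplies by a factor: 1.795 × 1.27 × 0.69 × 1.245 = 1.9583333325.
€4,988.74 × 1.9583333325 = €9769.61582917605 ≈ €9,769.62.

€9,769.62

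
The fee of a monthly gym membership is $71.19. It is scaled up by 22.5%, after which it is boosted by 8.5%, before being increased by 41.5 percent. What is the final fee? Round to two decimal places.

Each change multiplies by a factor: 1.225 × 1.085 × 1.415 = 1.880711875.
$71.19 × 1.880711875 = $133.88787838125 ≈ $133.89.

$133.89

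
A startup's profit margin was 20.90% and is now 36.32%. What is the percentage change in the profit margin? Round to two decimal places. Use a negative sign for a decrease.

The change is 36.32 − 20.90 = 15.42 percentage points.
Relative to the original 20.90%, that is 15.42 ÷ 20.90 ≈ 73.78%.

73.78%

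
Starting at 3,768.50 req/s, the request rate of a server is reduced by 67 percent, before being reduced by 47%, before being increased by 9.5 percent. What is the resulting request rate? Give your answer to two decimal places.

67% decrease: 3,768.50 × 0.33 = 1243.605.
Apply the 47% decrease: 1243.605 × 0.53 = 659.11065.
Apply the 9.5% increase: 659.11065 × 1.095 = 721.72616175 ≈ 721.73.

721.73 req/s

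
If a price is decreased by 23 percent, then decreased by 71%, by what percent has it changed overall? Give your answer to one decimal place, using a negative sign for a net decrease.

The combined multiplier is 0.77 × 0.29 = 0.2233.
That corresponds to a decrease of 77.7%.

-77.7%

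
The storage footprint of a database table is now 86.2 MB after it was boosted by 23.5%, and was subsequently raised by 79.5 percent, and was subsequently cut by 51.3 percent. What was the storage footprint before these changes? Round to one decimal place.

The overall multiplier applied was 1.235 × 1.795 × 0.487 = 1.079593775.
So the original storage footprint was 86.2 ÷ 1.079593775 ≈ 79.8 MB.

79.8 MB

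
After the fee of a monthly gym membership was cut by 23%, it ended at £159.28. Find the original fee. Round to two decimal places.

£206.86

The overall multiplier applied was 0.77.
So the original fee was £159.28 ÷ 0.77 ≈ £206.86.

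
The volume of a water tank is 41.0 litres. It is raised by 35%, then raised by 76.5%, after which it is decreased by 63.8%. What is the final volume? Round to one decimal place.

Each change multiplies by a factor: 1.35 × 1.765 × 0.362 = 0.8625555.
41.0 × 0.8625555 = 35.3647755 ≈ 35.4.

35.4 litres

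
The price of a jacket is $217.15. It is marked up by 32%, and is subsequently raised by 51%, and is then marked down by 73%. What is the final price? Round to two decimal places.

$116.86

32% increase: $217.15 × 1.32 = $286.638.
51% increase: $286.638 × 1.51 = $432.82338.
73% decrease: $432.82338 × 0.27 = $116.8623126 ≈ $116.86.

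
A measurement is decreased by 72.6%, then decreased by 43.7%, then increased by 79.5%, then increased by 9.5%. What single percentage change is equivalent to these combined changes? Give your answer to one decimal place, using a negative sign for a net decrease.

The combined multiplier is 0.274 × 0.563 × 1.795 × 1.095 = 0.30320581755.
That corresponds to a decrease of 69.7%.

-69.7%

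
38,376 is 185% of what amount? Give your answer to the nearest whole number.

38,376 ÷ 1.85 ≈ 20,744.

20,744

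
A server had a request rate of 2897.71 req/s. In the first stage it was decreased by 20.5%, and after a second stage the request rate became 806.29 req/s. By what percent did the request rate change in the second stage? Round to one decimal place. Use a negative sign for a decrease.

After the first stage: 2897.71 × 0.795 = 2303.67945.
Second-stage multiplier: 806.29 ÷ 2303.67945 ≈ 0.35.
That is a change of -65.0%.

-65.0%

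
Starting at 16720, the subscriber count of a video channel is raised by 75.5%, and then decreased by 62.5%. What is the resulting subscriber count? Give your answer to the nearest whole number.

11004

After the 75.5% increase: 16720 × 1.755 = 29343.6.
62.5% decrease: 29343.6 × 0.375 = 11003.85 ≈ 11004.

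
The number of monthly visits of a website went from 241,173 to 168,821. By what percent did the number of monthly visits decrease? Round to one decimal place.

30.0%

Change: 168,821 − 241,173 = -72,352.
Relative to the original: -72,352 ÷ 241,173 ≈ -30.0%.
So the number of monthly visits decreased by 30.0%.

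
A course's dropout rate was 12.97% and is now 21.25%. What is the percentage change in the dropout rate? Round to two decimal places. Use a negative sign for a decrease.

The change is 21.25 − 12.97 = 8.28 percentage points.
Relative to the original 12.97%, that is 8.28 ÷ 12.97 ≈ 63.84%.

63.84%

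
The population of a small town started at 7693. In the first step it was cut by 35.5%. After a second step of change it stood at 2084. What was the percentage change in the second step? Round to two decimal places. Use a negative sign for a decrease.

After the first step: 7693 × 0.645 = 4961.985.
Second-step multiplier: 2084 ÷ 4961.985 ≈ 0.419993.
That is a change of -58.00%.

-58.00%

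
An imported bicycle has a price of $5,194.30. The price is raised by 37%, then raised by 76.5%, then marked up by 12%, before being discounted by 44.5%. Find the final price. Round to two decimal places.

$7,807.34

Each change multiplies by a factor: 1.37 × 1.765 × 1.12 × 0.555 = 1.50305988.
$5,194.30 × 1.50305988 = $7807.343934684 ≈ $7,807.34.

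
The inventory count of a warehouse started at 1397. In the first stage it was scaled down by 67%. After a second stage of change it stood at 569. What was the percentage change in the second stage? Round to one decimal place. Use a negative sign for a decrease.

23.4%

After the first stage: 1397 × 0.33 = 461.01.
Second-stage multiplier: 569 ÷ 461.01 ≈ 1.23425.
That is a change of 23.4%.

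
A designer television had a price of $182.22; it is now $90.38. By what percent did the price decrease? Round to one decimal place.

Change: $90.38 − $182.22 = -$91.84.
Relative to the original: -$91.84 ÷ $182.22 ≈ -50.4%.
So the price decreased by 50.4%.

50.4%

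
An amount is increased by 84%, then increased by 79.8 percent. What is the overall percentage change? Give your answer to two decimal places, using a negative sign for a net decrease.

230.83%

An 84% increase multiplies by 1.84.
Then a 79.8% increase: 1.84 × 1.798 = 3.30832.
Overall factor 3.30832, i.e. 230.83%.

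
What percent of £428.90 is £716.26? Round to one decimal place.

167.0%

£716.26 ÷ £428.90 ≈ 167.0%.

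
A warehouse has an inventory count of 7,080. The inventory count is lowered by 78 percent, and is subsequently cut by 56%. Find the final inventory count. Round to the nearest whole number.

685

After the 78% decrease: 7,080 × 0.22 = 1557.6.
After the 56% decrease: 1557.6 × 0.44 = 685.344 ≈ 685.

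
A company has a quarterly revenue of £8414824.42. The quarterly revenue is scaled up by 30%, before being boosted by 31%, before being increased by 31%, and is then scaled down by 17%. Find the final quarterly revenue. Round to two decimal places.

30% increase: £8414824.42 × 1.3 = £10939271.746.
31% increase: £10939271.746 × 1.31 = £14330445.98726.
After the 31% increase: £14330445.98726 × 1.31 = £18772884.2433106.
Apply the 17% decrease: £18772884.2433106 × 0.83 = £15581493.921947798 ≈ £15581493.92.

£15581493.92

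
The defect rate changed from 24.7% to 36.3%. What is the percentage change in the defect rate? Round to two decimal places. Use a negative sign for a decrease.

The change is 36.3 − 24.7 = 11.6 percentage points.
Relative to the original 24.7%, that is 11.6 ÷ 24.7 ≈ 46.96%.

46.96%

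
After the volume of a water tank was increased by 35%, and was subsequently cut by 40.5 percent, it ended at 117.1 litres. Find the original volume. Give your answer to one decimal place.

145.8 litres

Undoing the 40.5% decrease: 117.1 ÷ 0.595 ≈ 196.806723.
Undoing the 35% increase: 196.806723 ÷ 1.35 ≈ 145.8 litres.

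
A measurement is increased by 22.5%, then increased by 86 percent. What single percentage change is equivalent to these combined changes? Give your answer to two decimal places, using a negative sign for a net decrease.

127.85%

The combined multiplier is 1.225 × 1.86 = 2.2785.
That corresponds to an increase of 127.85%.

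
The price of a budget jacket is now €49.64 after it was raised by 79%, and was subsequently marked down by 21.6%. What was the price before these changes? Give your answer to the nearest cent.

€35.37

The overall multiplier applied was 1.79 × 0.784 = 1.40336.
So the original price was €49.64 ÷ 1.40336 ≈ €35.37.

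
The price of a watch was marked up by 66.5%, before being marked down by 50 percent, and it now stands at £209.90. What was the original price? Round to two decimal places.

£252.13

Undoing the 50% decrease: £209.90 ÷ 0.5 = £419.8.
Undoing the 66.5% increase: £419.8 ÷ 1.665 ≈ £252.13.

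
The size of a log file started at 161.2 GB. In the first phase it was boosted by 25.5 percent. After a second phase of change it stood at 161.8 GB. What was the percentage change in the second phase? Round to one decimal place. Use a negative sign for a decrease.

-20.0%

After the first phase: 161.2 × 1.255 = 202.306.
Second-phase multiplier: 161.8 ÷ 202.306 ≈ 0.79978.
That is a change of -20.0%.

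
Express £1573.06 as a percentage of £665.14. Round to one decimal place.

236.5%

£1573.06 ÷ £665.14 ≈ 236.5%.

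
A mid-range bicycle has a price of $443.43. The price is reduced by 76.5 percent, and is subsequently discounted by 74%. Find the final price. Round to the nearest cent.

$27.09

Apply the 76.5% decrease: $443.43 × 0.235 = $104.20605.
After the 74% decrease: $104.20605 × 0.26 = $27.093573 ≈ $27.09.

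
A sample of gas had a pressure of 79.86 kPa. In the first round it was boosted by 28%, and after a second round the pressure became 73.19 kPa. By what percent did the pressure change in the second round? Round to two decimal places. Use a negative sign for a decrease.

After the first round: 79.86 × 1.28 = 102.2208.
Second-round multiplier: 73.19 ÷ 102.2208 ≈ 0.715999.
That is a change of -28.40%.

-28.40%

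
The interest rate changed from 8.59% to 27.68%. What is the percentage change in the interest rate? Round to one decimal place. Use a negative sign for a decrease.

The change is 27.68 − 8.59 = 19.09 percentage points.
Relative to the original 8.59%, that is 19.09 ÷ 8.59 ≈ 222.2%.

222.2%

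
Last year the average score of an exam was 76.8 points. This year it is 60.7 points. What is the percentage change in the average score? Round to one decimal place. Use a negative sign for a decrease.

Change: 60.7 − 76.8 = -16.1.
Relative to the original: -16.1 ÷ 76.8 ≈ -21.0%.

-21.0%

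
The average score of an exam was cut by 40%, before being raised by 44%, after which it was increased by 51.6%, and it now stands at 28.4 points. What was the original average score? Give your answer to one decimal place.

21.7 points

Undoing the 51.6% increase: 28.4 ÷ 1.516 ≈ 18.733509.
Undoing the 44% increase: 18.733509 ÷ 1.44 ≈ 13.009381.
Undoing the 40% decrease: 13.009381 ÷ 0.6 ≈ 21.7 points.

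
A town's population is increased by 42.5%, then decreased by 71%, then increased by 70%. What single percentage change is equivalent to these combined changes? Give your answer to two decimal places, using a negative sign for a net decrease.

The combined multiplier is 1.425 × 0.29 × 1.7 = 0.702525.
That corresponds to a decrease of 29.75%.

-29.75%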